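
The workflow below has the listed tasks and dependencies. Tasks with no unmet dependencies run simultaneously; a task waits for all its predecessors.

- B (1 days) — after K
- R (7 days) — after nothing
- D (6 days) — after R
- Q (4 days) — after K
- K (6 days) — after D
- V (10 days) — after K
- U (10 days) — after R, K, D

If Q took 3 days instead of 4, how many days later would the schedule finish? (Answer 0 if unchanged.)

0

Actual critical path: R→D→K→V = 7+6+6+10 = 29 ⇒ 29 days.
The longest path through Q is only 23 days, so Q has float 6.
That remains the longest chain; total 29 days.
Change in finish: 29 − 29 = +0 days.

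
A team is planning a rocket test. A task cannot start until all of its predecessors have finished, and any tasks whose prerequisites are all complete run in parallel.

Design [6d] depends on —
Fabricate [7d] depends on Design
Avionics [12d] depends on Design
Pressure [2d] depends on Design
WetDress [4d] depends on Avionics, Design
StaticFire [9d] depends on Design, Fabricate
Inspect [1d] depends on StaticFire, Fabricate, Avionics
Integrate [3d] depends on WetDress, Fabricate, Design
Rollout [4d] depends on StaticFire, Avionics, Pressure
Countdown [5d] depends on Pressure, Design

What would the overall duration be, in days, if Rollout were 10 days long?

Critical path before the change: Design→Fabricate→StaticFire→Rollout = 6+7+9+4 = 26 giving 26 days.
Rollout is on the critical path; changing it to 10 makes that path 32 days.
That remains the longest chain; total 32 days.

32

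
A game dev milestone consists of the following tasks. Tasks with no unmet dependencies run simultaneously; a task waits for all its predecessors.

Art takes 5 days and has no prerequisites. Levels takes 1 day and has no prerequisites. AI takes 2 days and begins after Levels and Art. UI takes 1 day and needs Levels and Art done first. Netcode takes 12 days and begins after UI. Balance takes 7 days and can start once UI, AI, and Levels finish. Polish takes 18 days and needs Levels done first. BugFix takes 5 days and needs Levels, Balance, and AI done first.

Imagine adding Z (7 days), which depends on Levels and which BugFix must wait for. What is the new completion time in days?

19

Originally the job takes 19 days.
With Z inserted, BugFix now waits for max(Levels, Balance, AI, Z).
New critical path: Art→AI→Balance→BugFix = 5+2+7+5 = 19 ⇒ 19 days.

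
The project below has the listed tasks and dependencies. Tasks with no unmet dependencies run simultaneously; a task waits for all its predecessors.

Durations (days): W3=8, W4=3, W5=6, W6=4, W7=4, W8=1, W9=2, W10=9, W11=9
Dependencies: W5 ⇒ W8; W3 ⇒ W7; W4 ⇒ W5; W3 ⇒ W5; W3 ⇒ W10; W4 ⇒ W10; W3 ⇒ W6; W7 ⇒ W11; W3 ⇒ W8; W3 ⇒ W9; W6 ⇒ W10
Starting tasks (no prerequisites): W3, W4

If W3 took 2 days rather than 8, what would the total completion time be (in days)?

15

The binding path is W3→W6→W10 = 8+4+9 = 21; finish at 21 days.
Since W3 is critical, the -6 change carries straight to that chain (now 15 days).
The critical path is still W3→W6→W10; finish is now 15 days.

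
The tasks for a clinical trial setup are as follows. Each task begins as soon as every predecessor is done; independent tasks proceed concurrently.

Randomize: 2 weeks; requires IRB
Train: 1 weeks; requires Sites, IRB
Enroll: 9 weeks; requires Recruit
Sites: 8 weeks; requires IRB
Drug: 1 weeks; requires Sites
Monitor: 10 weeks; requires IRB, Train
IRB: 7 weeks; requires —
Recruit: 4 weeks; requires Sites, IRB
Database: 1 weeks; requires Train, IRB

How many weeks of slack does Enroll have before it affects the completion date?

0

IRB→Sites→Recruit→Enroll = 7+8+4+9 = 28 sets the makespan at 28 weeks.
Longest path through Enroll: 28 weeks (earliest finish 28, latest finish 28).
So Enroll can slip 28 − 28 = 0 weeks.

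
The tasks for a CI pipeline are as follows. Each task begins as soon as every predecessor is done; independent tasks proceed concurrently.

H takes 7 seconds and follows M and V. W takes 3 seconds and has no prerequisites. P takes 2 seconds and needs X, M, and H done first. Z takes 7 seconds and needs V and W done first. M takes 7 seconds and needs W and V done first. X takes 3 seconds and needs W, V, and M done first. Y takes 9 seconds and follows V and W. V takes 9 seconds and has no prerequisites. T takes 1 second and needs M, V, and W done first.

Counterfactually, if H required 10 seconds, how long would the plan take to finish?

28

Critical path before the change: V→M→H→P = 9+7+7+2 = 25 giving 25 seconds.
H lies on that path, so at 10 seconds the path becomes 28 seconds.
That remains the longest chain; total 28 seconds.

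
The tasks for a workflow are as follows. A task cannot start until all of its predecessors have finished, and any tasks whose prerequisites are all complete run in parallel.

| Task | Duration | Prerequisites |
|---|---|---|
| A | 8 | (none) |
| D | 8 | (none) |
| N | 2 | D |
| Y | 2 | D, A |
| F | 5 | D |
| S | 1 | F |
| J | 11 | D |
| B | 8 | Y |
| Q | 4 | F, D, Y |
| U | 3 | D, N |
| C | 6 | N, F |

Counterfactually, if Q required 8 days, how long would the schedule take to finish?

Baseline: D→F→C = 8+5+6 = 19 → 19 days.
Q has 2 days of float (longest path through it is 17).
Now D→F→Q = 8+5+8 = 21 is longest, so the finish becomes 21 days.

21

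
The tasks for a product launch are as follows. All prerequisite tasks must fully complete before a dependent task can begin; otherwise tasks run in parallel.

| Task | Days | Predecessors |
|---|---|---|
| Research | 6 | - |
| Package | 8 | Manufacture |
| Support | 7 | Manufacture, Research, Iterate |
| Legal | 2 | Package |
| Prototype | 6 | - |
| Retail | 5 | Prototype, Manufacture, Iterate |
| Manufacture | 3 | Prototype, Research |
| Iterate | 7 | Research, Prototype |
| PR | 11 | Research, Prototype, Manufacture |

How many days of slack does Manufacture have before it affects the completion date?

0

Critical path: Research→Iterate→Support = 6+7+7 = 20, so the finish is 20 days.
The longest chain containing Manufacture totals 20 days.
Slack of Manufacture = 6 − 6 = 0 days.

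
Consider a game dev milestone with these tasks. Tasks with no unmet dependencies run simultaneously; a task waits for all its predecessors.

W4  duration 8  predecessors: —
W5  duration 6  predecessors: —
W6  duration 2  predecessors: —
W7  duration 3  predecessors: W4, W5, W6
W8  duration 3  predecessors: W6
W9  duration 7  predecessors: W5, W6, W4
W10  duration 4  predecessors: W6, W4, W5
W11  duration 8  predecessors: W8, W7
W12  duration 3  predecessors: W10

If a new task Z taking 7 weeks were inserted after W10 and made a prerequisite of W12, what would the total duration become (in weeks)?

22

Originally the project takes 19 weeks.
With Z inserted, W12 now waits for max(W10, Z).
New critical path: W4→W10→Z→W12 = 8+4+7+3 = 22 ⇒ 22 weeks.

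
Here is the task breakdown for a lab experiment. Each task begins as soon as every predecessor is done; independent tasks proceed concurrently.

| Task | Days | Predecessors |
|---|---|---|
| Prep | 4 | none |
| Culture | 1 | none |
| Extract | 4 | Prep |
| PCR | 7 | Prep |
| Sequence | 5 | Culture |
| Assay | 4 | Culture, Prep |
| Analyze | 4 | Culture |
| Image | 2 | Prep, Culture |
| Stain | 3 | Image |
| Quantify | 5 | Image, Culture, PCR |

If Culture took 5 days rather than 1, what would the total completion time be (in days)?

Critical path before the change: Prep→PCR→Quantify = 4+7+5 = 16 giving 16 days.
Culture has 8 days of float (longest path through it is 8).
No other chain overtakes it, so the finish is 16 days.

16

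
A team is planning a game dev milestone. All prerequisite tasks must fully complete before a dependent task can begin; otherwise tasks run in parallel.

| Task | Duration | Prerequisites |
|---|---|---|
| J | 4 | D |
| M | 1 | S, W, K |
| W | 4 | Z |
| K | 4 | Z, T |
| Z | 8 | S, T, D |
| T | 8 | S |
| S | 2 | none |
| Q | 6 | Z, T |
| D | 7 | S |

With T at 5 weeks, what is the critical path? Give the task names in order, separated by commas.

S, D, Z, Q

Actual critical path: S→T→Z→Q = 2+8+8+6 = 24 ⇒ 24 weeks.
T is on the critical path; changing it to 5 makes that path 21 weeks.
Now S→D→Z→Q = 2+7+8+6 = 23 is longest, so the finish becomes 23 weeks.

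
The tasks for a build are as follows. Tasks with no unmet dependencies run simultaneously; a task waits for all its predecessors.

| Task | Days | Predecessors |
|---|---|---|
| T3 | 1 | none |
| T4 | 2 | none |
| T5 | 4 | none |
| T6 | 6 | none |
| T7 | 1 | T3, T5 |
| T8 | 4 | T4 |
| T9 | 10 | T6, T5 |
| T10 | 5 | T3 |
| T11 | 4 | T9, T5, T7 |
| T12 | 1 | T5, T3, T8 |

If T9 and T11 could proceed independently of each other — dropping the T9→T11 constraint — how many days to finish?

16

Original critical path: T6→T9→T11 = 6+10+4 = 20 ⇒ 20 days.
Without T9→T11, T11's earliest start moves from 16 to 5.
After: T6→T9 = 6+10 = 16 → 16 days.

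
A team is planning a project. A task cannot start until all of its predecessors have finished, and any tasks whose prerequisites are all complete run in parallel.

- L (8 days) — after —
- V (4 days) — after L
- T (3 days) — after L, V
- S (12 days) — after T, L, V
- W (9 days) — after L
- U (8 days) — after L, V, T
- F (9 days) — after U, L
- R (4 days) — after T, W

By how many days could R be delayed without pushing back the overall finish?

The longest chain is L→V→T→U→F = 8+4+3+8+9 = 32; overall finish 32 days.
R finishes as early as 21 and must finish by 32.
So R can slip 32 − 21 = 11 days.

11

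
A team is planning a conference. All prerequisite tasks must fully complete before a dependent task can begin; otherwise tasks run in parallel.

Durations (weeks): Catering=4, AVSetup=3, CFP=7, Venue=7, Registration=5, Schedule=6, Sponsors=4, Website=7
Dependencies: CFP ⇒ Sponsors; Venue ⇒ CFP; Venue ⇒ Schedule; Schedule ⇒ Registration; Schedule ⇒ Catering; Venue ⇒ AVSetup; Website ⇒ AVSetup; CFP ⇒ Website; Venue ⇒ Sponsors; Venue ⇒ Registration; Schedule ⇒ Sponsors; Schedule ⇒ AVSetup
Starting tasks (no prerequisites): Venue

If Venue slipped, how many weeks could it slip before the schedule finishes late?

0

Venue→CFP→Website→AVSetup = 7+7+7+3 = 24 sets the makespan at 24 weeks.
The longest chain containing Venue totals 24 weeks.
So Venue can slip 7 − 7 = 0 weeks.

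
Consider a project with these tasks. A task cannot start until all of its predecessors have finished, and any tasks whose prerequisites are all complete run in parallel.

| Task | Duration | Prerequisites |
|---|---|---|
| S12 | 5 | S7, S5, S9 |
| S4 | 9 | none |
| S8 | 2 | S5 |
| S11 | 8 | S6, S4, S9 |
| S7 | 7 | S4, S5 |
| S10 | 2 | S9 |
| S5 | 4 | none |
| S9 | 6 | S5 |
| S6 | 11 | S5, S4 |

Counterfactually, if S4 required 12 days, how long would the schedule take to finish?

31

Critical path before the change: S4→S6→S11 = 9+11+8 = 28 giving 28 days.
Since S4 is critical, the +3 change carries straight to that chain (now 31 days).
That remains the longest chain; total 31 days.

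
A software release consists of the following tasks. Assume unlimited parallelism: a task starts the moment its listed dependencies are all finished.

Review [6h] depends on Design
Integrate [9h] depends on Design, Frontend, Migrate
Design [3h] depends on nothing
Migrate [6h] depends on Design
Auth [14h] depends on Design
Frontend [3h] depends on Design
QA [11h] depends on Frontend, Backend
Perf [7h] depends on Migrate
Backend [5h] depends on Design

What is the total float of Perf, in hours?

3

The longest chain is Design→Backend→QA = 3+5+11 = 19; overall finish 19 hours.
Perf finishes as early as 16 and must finish by 19.
So Perf can slip 19 − 16 = 3 hours.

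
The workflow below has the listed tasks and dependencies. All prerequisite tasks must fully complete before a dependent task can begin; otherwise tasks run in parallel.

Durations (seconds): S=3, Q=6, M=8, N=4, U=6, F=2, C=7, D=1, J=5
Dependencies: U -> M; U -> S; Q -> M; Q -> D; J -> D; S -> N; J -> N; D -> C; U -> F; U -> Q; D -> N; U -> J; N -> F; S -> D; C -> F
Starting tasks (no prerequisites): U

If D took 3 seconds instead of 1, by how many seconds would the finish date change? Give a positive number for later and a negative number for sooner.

As given, the longest chain is U→Q→D→C→F = 6+6+1+7+2 = 22, so the finish is 22 seconds.
D lies on that path, so at 3 seconds the path becomes 24 seconds.
No other chain overtakes it, so the finish is 24 seconds.
Change in finish: 24 − 22 = +2 seconds.

2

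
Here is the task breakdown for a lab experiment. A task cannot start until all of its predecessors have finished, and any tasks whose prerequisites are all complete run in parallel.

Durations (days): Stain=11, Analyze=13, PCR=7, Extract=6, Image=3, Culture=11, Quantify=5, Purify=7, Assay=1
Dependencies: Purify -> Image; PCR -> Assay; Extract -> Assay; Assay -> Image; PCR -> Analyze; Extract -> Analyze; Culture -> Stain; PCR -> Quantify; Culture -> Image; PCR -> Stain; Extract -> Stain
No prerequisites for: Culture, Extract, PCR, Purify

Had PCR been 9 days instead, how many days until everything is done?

22

Actual critical path: Culture→Stain = 11+11 = 22 ⇒ 22 days.
The longest path through PCR is only 20 days, so PCR has float 2.
That remains the longest chain; total 22 days.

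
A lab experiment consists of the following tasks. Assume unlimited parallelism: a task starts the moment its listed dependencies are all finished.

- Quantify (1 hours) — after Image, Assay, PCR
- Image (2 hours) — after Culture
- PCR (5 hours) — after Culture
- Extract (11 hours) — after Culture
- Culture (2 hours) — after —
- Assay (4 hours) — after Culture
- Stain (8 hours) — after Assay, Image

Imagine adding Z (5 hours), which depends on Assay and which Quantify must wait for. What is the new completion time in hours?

14

Originally the job takes 14 hours.
With Z inserted, Quantify now waits for max(Image, Assay, PCR, Z).
New critical path: Culture→Assay→Stain = 2+4+8 = 14 ⇒ 14 hours.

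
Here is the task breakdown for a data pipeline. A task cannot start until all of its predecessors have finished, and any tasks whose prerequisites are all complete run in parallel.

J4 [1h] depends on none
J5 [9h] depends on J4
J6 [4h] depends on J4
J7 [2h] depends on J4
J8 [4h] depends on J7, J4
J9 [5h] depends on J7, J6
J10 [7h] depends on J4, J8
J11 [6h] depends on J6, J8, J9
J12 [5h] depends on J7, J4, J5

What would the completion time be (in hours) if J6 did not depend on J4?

Before: longest chain J4→J6→J9→J11 = 1+4+5+6 = 16, finish 16.
Without J4→J6, J6's earliest start moves from 1 to 0.
After: J4→J5→J12 = 1+9+5 = 15 → 15 hours.

15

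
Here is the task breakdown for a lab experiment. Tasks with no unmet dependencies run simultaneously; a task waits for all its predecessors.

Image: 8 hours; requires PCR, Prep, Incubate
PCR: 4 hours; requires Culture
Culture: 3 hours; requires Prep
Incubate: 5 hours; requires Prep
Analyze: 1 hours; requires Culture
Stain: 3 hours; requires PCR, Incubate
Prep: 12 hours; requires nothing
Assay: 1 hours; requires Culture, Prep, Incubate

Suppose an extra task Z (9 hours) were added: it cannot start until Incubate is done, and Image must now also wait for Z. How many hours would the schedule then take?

34

Originally the schedule takes 27 hours.
With Z inserted, Image now waits for max(PCR, Prep, Incubate, Z).
New critical path: Prep→Incubate→Z→Image = 12+5+9+8 = 34 ⇒ 34 hours.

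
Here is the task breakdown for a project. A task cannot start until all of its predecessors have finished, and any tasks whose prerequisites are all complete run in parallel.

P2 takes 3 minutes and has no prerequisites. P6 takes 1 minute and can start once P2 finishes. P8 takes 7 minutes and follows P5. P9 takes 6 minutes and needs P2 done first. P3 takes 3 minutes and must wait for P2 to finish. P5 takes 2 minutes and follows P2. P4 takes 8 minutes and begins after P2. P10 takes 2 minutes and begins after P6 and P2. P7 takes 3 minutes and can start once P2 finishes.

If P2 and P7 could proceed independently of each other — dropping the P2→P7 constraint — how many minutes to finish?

With the dependency in place, P2→P5→P8 = 3+2+7 = 12 sets the finish at 12 minutes.
Without P2→P7, P7's earliest start moves from 3 to 0.
New critical path: P2→P5→P8 = 3+2+7 = 12 ⇒ 12 minutes.

12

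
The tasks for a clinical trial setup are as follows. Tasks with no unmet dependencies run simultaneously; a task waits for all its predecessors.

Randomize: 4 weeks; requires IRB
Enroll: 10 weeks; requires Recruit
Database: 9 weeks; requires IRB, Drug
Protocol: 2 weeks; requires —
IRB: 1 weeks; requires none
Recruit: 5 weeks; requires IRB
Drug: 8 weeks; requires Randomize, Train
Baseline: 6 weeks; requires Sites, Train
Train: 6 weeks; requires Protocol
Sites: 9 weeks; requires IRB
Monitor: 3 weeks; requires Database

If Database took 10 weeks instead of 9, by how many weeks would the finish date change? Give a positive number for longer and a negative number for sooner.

The binding path is Protocol→Train→Drug→Database→Monitor = 2+6+8+9+3 = 28; finish at 28 weeks.
Database lies on that path, so at 10 weeks the path becomes 29 weeks.
No other chain overtakes it, so the finish is 29 weeks.
Change in finish: 29 − 28 = +1 weeks.

1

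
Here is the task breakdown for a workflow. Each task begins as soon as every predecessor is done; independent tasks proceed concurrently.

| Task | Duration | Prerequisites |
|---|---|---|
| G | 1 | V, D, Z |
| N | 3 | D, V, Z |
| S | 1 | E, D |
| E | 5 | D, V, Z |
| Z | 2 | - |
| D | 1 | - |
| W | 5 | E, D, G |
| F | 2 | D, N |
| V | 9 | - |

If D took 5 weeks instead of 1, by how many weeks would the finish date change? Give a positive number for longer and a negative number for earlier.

As given, the longest chain is V→E→W = 9+5+5 = 19, so the finish is 19 weeks.
D is off the critical path — its longest chain is 11 weeks, giving 8 of slack.
The critical path is still V→E→W; finish is now 19 weeks.
Change in finish: 19 − 19 = +0 weeks.

0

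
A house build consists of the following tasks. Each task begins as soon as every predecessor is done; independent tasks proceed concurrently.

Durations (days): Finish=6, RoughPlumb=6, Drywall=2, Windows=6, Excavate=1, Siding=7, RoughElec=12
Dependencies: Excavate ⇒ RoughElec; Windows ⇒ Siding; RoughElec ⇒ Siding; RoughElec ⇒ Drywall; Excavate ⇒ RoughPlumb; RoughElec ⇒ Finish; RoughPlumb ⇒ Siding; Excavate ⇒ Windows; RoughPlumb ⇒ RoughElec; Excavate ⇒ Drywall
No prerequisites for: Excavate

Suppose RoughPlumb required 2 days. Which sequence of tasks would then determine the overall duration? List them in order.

Critical path before the change: Excavate→RoughPlumb→RoughElec→Siding = 1+6+12+7 = 26 giving 26 days.
RoughPlumb lies on that path, so at 2 days the path becomes 22 days.
The critical path is still Excavate→RoughPlumb→RoughElec→Siding; finish is now 22 days.

Excavate, RoughPlumb, RoughElec, Siding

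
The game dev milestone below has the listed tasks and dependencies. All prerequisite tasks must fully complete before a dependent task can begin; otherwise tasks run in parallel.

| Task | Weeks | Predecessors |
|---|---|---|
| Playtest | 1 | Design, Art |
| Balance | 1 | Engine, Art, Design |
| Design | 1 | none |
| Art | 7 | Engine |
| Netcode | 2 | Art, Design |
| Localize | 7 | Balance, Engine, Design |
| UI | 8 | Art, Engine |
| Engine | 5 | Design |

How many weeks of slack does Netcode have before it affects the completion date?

6

Critical path: Design→Engine→Art→UI = 1+5+7+8 = 21, so the finish is 21 weeks.
Netcode finishes as early as 15 and must finish by 21.
So Netcode can slip 21 − 15 = 6 weeks.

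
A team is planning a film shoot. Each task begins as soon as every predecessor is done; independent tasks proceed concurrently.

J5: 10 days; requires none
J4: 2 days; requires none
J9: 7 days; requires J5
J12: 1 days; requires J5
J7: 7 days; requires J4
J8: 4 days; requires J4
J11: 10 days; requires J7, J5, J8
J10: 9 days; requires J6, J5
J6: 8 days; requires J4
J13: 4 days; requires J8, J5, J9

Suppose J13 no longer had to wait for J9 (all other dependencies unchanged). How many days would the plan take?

Before: longest chain J5→J9→J13 = 10+7+4 = 21, finish 21.
Without J9→J13, J13's earliest start moves from 17 to 10.
New critical path: J5→J11 = 10+10 = 20 ⇒ 20 days.

20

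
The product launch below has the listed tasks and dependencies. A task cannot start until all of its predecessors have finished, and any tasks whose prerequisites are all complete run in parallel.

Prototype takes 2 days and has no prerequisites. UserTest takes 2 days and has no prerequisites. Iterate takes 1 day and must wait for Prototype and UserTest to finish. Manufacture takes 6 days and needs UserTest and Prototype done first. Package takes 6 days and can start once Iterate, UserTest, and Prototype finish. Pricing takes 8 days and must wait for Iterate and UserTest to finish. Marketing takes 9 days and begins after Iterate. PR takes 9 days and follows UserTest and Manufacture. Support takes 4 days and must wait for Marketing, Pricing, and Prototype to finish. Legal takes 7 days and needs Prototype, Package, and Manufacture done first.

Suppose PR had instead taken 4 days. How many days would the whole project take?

As given, the longest chain is Prototype→Manufacture→PR = 2+6+9 = 17, so the finish is 17 days.
Since PR is critical, the -5 change carries straight to that chain (now 12 days).
Now Prototype→Iterate→Package→Legal = 2+1+6+7 = 16 is longest, so the finish becomes 16 days.

16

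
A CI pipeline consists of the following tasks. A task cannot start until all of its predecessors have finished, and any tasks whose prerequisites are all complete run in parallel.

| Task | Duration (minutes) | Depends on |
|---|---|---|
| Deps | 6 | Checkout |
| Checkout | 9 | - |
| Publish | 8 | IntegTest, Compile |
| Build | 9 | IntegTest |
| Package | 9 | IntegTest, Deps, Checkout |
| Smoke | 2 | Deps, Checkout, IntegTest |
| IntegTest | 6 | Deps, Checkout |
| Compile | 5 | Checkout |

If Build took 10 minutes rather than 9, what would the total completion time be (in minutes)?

Critical path before the change: Checkout→Deps→IntegTest→Build = 9+6+6+9 = 30 giving 30 minutes.
Build lies on that path, so at 10 minutes the path becomes 31 minutes.
The critical path is still Checkout→Deps→IntegTest→Build; finish is now 31 minutes.

31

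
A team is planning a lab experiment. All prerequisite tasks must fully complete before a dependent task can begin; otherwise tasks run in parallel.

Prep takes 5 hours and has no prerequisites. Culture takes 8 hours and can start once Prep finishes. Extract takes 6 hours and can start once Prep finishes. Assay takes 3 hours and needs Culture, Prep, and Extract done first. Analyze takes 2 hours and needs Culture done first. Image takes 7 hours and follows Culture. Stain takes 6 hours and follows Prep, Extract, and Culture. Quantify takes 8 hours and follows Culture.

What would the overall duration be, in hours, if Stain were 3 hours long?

Baseline: Prep→Culture→Quantify = 5+8+8 = 21 → 21 hours.
Stain has 2 hours of float (longest path through it is 19).
That remains the longest chain; total 21 hours.

21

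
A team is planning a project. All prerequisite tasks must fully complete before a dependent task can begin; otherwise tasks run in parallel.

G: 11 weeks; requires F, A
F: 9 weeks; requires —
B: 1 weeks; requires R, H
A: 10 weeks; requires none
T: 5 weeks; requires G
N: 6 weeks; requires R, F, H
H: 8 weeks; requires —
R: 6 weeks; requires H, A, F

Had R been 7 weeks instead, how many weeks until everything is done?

26

As given, the longest chain is A→G→T = 10+11+5 = 26, so the finish is 26 weeks.
R is off the critical path — its longest chain is 22 weeks, giving 4 of slack.
No other chain overtakes it, so the finish is 26 weeks.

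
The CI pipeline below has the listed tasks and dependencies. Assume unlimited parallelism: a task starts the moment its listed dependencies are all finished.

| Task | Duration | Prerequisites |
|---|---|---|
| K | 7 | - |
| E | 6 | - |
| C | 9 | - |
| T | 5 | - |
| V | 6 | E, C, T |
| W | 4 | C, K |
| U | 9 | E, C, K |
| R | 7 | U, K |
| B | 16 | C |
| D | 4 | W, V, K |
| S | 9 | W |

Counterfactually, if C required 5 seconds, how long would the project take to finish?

As given, the longest chain is C→U→R = 9+9+7 = 25, so the finish is 25 seconds.
C is on the critical path; changing it to 5 makes that path 21 seconds.
Now K→U→R = 7+9+7 = 23 is longest, so the finish becomes 23 seconds.

23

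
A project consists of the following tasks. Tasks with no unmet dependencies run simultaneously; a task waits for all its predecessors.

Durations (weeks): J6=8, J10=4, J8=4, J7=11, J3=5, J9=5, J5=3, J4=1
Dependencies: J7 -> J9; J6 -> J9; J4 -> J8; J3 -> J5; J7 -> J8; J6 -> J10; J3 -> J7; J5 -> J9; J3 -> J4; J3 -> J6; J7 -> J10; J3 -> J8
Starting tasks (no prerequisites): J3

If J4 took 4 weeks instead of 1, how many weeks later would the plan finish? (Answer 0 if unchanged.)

As given, the longest chain is J3→J7→J9 = 5+11+5 = 21, so the finish is 21 weeks.
J4 has 11 weeks of float (longest path through it is 10).
No other chain overtakes it, so the finish is 21 weeks.
Change in finish: 21 − 21 = +0 weeks.

0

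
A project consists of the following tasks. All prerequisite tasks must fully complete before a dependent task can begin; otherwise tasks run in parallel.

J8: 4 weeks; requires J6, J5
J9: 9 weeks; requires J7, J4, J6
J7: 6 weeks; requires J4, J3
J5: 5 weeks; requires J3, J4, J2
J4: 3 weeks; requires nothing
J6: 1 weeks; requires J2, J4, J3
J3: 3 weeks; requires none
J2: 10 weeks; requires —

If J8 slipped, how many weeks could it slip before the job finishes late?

The longest chain is J2→J6→J9 = 10+1+9 = 20; overall finish 20 weeks.
Longest path through J8: 19 weeks (earliest finish 19, latest finish 20).
So J8 can slip 20 − 19 = 1 week.

1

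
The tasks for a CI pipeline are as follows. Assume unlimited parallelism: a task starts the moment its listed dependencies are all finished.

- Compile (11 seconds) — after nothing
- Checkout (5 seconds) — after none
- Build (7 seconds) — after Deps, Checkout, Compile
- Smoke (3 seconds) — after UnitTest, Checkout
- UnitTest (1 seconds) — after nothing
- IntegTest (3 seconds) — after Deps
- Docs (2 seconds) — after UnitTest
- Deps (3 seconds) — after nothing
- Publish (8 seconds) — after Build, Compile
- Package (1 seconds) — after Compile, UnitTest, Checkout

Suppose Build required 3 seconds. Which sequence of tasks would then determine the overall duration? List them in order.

Compile, Build, Publish

Actual critical path: Compile→Build→Publish = 11+7+8 = 26 ⇒ 26 seconds.
Since Build is critical, the -4 change carries straight to that chain (now 22 seconds).
That remains the longest chain; total 22 seconds.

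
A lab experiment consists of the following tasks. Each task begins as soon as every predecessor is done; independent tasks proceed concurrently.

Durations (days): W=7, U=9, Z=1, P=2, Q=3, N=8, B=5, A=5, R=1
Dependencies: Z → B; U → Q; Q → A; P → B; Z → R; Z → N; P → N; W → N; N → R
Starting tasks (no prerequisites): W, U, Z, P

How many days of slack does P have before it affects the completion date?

U→Q→A = 9+3+5 = 17 sets the makespan at 17 days.
Longest path through P: 11 days (earliest finish 2, latest finish 8).
Slack of P = 6 − 0 = 6 days.

6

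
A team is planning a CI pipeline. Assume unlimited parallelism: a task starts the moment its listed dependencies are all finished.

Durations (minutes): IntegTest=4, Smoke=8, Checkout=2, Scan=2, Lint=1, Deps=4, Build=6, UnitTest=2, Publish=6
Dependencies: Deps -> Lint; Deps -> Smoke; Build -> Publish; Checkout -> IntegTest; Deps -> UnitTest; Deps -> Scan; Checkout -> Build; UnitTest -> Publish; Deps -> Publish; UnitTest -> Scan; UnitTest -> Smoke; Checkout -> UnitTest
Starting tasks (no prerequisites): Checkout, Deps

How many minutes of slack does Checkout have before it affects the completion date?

0

The longest chain is Checkout→Build→Publish = 2+6+6 = 14; overall finish 14 minutes.
Checkout finishes as early as 2 and must finish by 2.
Slack of Checkout = 0 − 0 = 0 minutes.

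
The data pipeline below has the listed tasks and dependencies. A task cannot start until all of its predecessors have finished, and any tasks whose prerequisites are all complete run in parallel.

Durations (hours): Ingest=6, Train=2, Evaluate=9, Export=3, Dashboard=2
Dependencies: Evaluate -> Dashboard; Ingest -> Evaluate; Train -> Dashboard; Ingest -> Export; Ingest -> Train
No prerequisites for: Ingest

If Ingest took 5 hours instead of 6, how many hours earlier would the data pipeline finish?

Critical path before the change: Ingest→Evaluate→Dashboard = 6+9+2 = 17 giving 17 hours.
Since Ingest is critical, the -1 change carries straight to that chain (now 16 hours).
The critical path is still Ingest→Evaluate→Dashboard; finish is now 16 hours.
Change in finish: 16 − 17 = -1 hours.

1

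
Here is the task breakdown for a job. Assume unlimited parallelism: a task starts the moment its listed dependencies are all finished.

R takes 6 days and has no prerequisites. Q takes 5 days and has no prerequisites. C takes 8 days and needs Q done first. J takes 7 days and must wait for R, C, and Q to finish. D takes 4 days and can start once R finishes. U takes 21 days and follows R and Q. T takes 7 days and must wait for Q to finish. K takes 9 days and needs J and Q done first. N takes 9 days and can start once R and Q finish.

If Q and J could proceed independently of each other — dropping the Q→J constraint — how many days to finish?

Before: longest chain Q→C→J→K = 5+8+7+9 = 29, finish 29.
Dropping Q→J doesn't change J's earliest start (13); another predecessor still binds.
After: Q→C→J→K = 5+8+7+9 = 29 → 29 days.

29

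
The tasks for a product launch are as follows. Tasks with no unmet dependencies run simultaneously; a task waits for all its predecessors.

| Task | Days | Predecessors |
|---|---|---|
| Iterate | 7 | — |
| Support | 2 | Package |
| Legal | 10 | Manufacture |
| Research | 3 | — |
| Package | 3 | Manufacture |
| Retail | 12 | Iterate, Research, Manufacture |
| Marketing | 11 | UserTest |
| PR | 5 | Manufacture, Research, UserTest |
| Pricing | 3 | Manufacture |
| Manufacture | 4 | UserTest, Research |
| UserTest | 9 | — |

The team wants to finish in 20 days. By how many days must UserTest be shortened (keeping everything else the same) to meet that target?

5

Current finish: 25 days; target: 20.
UserTest is on every critical path, so each day cut from UserTest cuts the finish by one (this holds down to a finish of 19).
Need 25 − 20 = 5 days off UserTest → UserTest becomes 4 days, finish becomes 20.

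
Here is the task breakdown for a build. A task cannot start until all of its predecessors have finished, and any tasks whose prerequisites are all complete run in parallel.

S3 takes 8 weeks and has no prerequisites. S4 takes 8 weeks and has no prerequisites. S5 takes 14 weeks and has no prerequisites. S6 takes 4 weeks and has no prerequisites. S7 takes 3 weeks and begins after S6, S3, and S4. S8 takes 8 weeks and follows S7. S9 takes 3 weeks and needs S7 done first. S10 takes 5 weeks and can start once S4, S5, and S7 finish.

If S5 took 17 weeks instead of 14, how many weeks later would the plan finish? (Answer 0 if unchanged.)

Actual critical path: S5→S10 = 14+5 = 19 ⇒ 19 weeks.
Since S5 is critical, the +3 change carries straight to that chain (now 22 weeks).
That remains the longest chain; total 22 weeks.
Change in finish: 22 − 19 = +3 weeks.

3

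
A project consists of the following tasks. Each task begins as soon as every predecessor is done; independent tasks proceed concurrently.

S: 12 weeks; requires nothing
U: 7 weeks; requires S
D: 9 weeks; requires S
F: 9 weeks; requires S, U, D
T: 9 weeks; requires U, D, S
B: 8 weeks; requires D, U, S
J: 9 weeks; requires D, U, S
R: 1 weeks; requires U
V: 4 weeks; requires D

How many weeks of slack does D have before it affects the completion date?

0

S→D→F = 12+9+9 = 30 sets the makespan at 30 weeks.
Longest path through D: 30 weeks (earliest finish 21, latest finish 21).
So D can slip 21 − 21 = 0 weeks.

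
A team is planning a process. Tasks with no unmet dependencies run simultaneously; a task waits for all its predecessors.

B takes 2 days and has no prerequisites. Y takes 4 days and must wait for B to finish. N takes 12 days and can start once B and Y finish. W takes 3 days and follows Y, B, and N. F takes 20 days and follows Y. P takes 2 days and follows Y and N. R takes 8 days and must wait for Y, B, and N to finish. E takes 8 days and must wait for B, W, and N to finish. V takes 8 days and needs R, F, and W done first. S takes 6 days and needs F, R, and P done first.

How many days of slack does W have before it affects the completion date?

5

Critical path: B→Y→N→R→V = 2+4+12+8+8 = 34, so the finish is 34 days.
W finishes as early as 21 and must finish by 26.
Float = 34 − 29 = 5.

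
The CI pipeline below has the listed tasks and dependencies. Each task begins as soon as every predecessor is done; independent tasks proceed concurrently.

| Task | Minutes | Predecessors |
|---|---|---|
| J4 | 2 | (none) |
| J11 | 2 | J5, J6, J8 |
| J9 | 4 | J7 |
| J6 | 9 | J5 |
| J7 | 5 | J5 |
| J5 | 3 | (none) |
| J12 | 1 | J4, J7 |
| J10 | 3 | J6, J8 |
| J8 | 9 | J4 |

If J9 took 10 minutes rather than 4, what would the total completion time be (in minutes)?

18

Baseline: J5→J6→J10 = 3+9+3 = 15 → 15 minutes.
J9 is off the critical path — its longest chain is 12 minutes, giving 3 of slack.
New critical path: J5→J7→J9 = 3+5+10 = 18 ⇒ 18 minutes.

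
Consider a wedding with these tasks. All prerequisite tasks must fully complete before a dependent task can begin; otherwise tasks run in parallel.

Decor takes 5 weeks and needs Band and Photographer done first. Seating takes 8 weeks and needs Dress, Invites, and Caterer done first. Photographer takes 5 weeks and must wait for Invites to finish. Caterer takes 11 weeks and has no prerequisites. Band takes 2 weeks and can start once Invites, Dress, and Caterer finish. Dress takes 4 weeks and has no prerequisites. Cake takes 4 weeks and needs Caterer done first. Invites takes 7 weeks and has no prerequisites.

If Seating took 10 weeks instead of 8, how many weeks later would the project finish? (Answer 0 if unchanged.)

2

Baseline: Caterer→Seating = 11+8 = 19 → 19 weeks.
Seating is on the critical path; changing it to 10 makes that path 21 weeks.
The critical path is still Caterer→Seating; finish is now 21 weeks.
Change in finish: 21 − 19 = +2 weeks.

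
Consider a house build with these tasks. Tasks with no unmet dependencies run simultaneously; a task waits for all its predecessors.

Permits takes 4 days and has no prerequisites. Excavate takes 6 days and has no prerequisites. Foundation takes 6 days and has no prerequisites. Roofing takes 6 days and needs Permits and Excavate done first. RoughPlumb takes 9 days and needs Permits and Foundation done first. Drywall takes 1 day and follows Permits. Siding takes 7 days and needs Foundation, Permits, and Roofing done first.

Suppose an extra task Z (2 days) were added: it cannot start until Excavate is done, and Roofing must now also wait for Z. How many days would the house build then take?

21

Originally the house build takes 19 days.
With Z inserted, Roofing now waits for max(Permits, Excavate, Z).
New critical path: Excavate→Z→Roofing→Siding = 6+2+6+7 = 21 ⇒ 21 days.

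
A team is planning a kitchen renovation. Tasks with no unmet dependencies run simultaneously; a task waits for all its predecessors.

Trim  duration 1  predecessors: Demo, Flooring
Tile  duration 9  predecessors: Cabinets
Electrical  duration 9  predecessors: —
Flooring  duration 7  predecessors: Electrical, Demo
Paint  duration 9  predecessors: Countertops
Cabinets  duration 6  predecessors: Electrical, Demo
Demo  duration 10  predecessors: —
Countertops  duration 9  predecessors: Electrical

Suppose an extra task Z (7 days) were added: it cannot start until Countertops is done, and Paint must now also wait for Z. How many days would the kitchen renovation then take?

Originally the kitchen renovation takes 27 days.
With Z inserted, Paint now waits for max(Countertops, Z).
New critical path: Electrical→Countertops→Z→Paint = 9+9+7+9 = 34 ⇒ 34 days.

34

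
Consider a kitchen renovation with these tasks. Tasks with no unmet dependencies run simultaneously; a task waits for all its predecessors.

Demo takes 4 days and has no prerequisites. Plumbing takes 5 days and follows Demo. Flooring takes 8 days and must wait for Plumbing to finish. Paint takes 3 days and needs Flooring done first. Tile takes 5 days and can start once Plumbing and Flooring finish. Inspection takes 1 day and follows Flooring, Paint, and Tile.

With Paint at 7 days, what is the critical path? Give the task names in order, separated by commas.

Baseline: Demo→Plumbing→Flooring→Tile→Inspection = 4+5+8+5+1 = 23 → 23 days.
The longest path through Paint is only 21 days, so Paint has float 2.
The binding chain switches to Demo→Plumbing→Flooring→Paint→Inspection = 4+5+8+7+1 = 25; finish 25 days.

Demo, Plumbing, Flooring, Paint, Inspection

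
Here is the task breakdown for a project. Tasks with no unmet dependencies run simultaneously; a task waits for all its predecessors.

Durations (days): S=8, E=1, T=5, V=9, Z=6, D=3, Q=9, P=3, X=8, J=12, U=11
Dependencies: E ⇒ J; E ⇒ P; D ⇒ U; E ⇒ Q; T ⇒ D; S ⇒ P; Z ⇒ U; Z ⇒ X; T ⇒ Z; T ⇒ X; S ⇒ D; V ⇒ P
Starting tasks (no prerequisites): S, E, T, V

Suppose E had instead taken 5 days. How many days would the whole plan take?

Actual critical path: S→D→U = 8+3+11 = 22 ⇒ 22 days.
E is off the critical path — its longest chain is 13 days, giving 9 of slack.
That remains the longest chain; total 22 days.

22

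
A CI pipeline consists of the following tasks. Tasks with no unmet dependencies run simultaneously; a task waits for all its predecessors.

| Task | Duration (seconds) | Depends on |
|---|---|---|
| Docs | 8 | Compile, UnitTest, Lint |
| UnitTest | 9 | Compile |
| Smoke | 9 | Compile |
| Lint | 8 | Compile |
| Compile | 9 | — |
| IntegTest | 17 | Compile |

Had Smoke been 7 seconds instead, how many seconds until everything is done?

Actual critical path: Compile→UnitTest→Docs = 9+9+8 = 26 ⇒ 26 seconds.
Smoke is off the critical path — its longest chain is 18 seconds, giving 8 of slack.
The critical path is still Compile→UnitTest→Docs; finish is now 26 seconds.

26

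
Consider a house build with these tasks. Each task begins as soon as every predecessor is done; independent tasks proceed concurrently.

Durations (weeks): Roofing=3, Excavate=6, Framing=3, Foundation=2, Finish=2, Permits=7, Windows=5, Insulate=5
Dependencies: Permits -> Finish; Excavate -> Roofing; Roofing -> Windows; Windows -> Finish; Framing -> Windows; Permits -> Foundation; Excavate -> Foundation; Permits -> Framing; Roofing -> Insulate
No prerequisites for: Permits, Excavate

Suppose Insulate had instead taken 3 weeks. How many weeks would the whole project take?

Baseline: Permits→Framing→Windows→Finish = 7+3+5+2 = 17 → 17 weeks.
The longest path through Insulate is only 14 weeks, so Insulate has float 3.
No other chain overtakes it, so the finish is 17 weeks.

17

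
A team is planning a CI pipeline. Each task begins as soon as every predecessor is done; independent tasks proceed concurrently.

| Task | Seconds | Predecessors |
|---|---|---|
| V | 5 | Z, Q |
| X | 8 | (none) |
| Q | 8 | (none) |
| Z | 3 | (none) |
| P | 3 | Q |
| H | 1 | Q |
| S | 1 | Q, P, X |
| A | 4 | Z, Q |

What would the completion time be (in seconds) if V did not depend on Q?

With the dependency in place, Q→V = 8+5 = 13 sets the finish at 13 seconds.
Without Q→V, V's earliest start moves from 8 to 3.
The longest chain is now Q→A = 8+4 = 12, so the CI pipeline takes 12 seconds.

12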